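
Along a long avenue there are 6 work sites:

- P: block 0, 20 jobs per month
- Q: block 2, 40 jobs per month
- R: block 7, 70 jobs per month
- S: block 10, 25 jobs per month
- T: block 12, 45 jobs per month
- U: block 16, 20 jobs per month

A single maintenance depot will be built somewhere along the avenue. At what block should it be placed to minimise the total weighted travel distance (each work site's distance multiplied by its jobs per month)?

For a sum of weighted absolute distances on a line, the optimum is the weighted median (not the mean). Total weight W = 220; half-weight = 110.
Sort by position and accumulate weight:
  block 0 (P, w=20) → cum 20
  block 2 (Q, w=40) → cum 60
  block 7 (R, w=70) → cum 130  ≥ 110 → median here
  block 10 (S, w=25) → cum 155
  block 12 (T, w=45) → cum 200
  block 16 (U, w=20) → cum 220
Optimal location: block 7.

x = 7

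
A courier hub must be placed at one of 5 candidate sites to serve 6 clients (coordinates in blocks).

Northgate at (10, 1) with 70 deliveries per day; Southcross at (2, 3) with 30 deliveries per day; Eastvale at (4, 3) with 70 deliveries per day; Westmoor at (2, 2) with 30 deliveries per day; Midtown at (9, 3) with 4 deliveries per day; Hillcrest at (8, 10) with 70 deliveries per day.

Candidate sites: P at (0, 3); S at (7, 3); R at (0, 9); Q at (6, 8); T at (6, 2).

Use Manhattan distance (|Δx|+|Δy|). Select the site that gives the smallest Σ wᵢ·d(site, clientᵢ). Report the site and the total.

S, total 1458 blocks

Total weighted distance at each candidate:
  P (0, 3): total = 2356
  S (7, 3): total = 1458
  R (0, 9): total = 3160
  Q (6, 8): total = 2142
  T (6, 2): total = 1546
Minimum is at S with total 1458 blocks.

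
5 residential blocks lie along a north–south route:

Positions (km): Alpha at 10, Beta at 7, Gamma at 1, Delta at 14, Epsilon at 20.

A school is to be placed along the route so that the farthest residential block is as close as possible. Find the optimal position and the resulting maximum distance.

location 10.5, max distance 9.5

The 1-center on a line is the midpoint of the two extreme points: leftmost at 1, rightmost at 20.
Optimal location = (1 + 20)/2 = 10.5; maximum distance = (20 − 1)/2 = 9.5.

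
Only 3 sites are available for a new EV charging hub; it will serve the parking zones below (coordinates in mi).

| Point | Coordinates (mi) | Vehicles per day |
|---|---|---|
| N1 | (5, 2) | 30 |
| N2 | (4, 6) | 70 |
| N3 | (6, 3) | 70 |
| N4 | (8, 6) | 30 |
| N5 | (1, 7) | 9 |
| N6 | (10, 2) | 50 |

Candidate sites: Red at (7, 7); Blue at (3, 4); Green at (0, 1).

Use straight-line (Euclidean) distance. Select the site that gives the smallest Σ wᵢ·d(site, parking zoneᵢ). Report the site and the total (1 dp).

Blue, total 1020.7 mi

Total weighted distance at each candidate:
  Red (7, 7): total = 1059.5
  Blue (3, 4): total = 1020.7
  Green (0, 1): total = 1884.2
Minimum is at Blue with total 1020.7 mi.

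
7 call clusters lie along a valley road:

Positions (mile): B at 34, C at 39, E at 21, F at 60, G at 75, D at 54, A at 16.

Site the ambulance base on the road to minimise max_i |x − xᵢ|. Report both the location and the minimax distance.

The 1-center on a line is the midpoint of the two extreme points: leftmost at 16, rightmost at 75.
Optimal location = (16 + 75)/2 = 45.5; maximum distance = (75 − 16)/2 = 29.5.

location 45.5, max distance 29.5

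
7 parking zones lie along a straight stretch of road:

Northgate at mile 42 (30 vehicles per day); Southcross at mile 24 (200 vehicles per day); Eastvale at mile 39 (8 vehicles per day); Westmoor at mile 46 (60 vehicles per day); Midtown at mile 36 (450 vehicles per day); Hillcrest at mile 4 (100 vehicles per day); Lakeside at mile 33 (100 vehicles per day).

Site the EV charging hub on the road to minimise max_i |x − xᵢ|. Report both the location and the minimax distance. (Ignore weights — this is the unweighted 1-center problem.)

The 1-center on a line is the midpoint of the two extreme points: leftmost at 4, rightmost at 46.
Optimal location = (4 + 46)/2 = 25; maximum distance = (46 − 4)/2 = 21.

location 25, max distance 21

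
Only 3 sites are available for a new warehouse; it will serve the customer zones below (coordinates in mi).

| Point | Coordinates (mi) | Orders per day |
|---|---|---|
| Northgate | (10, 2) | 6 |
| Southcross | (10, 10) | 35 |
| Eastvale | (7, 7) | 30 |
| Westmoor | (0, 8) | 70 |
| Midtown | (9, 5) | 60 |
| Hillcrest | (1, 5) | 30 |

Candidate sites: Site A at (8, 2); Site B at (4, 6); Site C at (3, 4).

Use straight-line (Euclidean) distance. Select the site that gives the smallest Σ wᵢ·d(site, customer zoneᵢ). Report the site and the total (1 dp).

Site B, total 1104.4 mi

Total weighted distance at each candidate:
  Site A (8, 2): total = 1571.8
  Site B (4, 6): total = 1104.4
  Site C (3, 4): total = 1298.4
Minimum is at Site B with total 1104.4 mi.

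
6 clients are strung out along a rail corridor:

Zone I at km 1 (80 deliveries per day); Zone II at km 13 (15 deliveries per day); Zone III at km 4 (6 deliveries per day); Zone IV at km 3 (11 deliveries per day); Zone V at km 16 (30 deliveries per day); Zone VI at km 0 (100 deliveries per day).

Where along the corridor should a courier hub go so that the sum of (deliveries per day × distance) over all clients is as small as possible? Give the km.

For a sum of weighted absolute distances on a line, the optimum is the weighted median (not the mean). Total weight W = 242; half-weight = 121.
Sort by position and accumulate weight:
  km 0 (Zone VI, w=100) → cum 100
  km 1 (Zone I, w=80) → cum 180  ≥ 121 → median here
  km 3 (Zone IV, w=11) → cum 191
  km 4 (Zone III, w=6) → cum 197
  km 13 (Zone II, w=15) → cum 212
  km 16 (Zone V, w=30) → cum 242
Optimal location: km 1.

x = 1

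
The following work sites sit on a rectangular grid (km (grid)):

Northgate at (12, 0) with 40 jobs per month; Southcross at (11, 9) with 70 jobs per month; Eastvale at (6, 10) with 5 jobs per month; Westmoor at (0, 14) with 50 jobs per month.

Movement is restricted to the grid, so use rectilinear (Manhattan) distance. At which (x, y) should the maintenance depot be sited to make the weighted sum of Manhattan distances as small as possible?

Manhattan distance separates: Σwᵢ(|x−xᵢ|+|y−yᵢ|) = Σwᵢ|x−xᵢ| + Σwᵢ|y−yᵢ|, so x and y are optimised independently as 1-D weighted medians.
Total weight W = 165; half = 82.5.
x-coordinate, sorted with cumulative weight:
  x=0 (Westmoor, w=50) cum 50
  x=6 (Eastvale, w=5) cum 55
  x=11 (Southcross, w=70) cum 125  ← median
  x=12 (Northgate, w=40) cum 165
⇒ x* = 11
y-coordinate, sorted with cumulative weight:
  y=0 (Northgate, w=40) cum 40
  y=9 (Southcross, w=70) cum 110  ← median
  y=10 (Eastvale, w=5) cum 115
  y=14 (Westmoor, w=50) cum 165
⇒ y* = 9

(11, 9)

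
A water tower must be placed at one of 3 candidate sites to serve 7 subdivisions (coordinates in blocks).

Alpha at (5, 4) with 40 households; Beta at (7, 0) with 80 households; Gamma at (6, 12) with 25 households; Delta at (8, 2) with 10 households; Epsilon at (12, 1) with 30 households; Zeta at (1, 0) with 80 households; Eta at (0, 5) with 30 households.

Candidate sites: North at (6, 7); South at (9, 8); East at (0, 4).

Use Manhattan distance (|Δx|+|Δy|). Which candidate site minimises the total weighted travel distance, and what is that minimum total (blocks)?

East, total 2410 blocks

Total weighted distance at each candidate:
  North (6, 7): total = 2555
  South (9, 8): total = 3305
  East (0, 4): total = 2410
Minimum is at East with total 2410 blocks.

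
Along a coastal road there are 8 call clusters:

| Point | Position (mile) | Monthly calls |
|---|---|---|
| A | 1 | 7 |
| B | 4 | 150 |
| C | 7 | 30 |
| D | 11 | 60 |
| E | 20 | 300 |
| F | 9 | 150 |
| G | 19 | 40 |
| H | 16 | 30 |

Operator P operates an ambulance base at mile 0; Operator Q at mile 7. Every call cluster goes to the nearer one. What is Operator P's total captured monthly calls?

7

The indifferent point is the midpoint (0+7)/2 = 3.5; call clusters left of it (closer to Operator P at 0) go to Operator P, those right go to Operator Q.
  A at 1 (w=7) → Operator P
  B at 4 (w=150) → Operator Q
  C at 7 (w=30) → Operator Q
  F at 9 (w=150) → Operator Q
  D at 11 (w=60) → Operator Q
  H at 16 (w=30) → Operator Q
  G at 19 (w=40) → Operator Q
  E at 20 (w=300) → Operator Q
Operator P captures 7; Operator Q captures 760.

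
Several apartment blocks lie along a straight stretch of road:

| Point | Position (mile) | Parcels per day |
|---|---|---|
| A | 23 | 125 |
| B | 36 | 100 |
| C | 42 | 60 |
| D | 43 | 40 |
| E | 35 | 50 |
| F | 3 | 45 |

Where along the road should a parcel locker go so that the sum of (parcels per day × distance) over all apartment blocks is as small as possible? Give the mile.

For a sum of weighted absolute distances on a line, the optimum is the weighted median (not the mean). Total weight W = 420; half-weight = 210.
Sort by position and accumulate weight:
  mile 3 (F, w=45) → cum 45
  mile 23 (A, w=125) → cum 170
  mile 35 (E, w=50) → cum 220  ≥ 210 → median here
  mile 36 (B, w=100) → cum 320
  mile 42 (C, w=60) → cum 380
  mile 43 (D, w=40) → cum 420
Optimal location: mile 35.

x = 35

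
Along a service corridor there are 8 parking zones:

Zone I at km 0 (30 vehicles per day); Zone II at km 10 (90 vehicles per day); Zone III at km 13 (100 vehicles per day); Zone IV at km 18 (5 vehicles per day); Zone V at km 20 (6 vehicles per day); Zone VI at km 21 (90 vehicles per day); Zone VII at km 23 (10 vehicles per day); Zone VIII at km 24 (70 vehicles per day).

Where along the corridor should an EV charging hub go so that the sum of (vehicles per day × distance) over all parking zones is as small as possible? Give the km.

For a sum of weighted absolute distances on a line, the optimum is the weighted median (not the mean). Total weight W = 401; half-weight = 200.5.
Sort by position and accumulate weight:
  km 0 (Zone I, w=30) → cum 30
  km 10 (Zone II, w=90) → cum 120
  km 13 (Zone III, w=100) → cum 220  ≥ 200.5 → median here
  km 18 (Zone IV, w=5) → cum 225
  km 20 (Zone V, w=6) → cum 231
  km 21 (Zone VI, w=90) → cum 321
  km 23 (Zone VII, w=10) → cum 331
  km 24 (Zone VIII, w=70) → cum 401
Optimal location: km 13.

x = 13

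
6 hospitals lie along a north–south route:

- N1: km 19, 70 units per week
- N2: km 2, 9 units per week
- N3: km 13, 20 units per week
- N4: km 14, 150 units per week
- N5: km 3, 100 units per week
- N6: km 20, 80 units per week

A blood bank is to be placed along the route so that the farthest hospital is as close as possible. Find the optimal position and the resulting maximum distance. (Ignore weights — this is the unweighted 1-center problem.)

location 11, max distance 9

The 1-center on a line is the midpoint of the two extreme points: leftmost at 2, rightmost at 20.
Optimal location = (2 + 20)/2 = 11; maximum distance = (20 − 2)/2 = 9.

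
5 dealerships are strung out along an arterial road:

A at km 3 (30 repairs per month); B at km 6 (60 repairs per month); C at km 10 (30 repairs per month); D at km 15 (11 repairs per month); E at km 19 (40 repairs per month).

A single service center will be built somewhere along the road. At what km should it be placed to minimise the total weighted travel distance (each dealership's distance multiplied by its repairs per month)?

For a sum of weighted absolute distances on a line, the optimum is the weighted median (not the mean). Total weight W = 171; half-weight = 85.5.
Sort by position and accumulate weight:
  km 3 (A, w=30) → cum 30
  km 6 (B, w=60) → cum 90  ≥ 85.5 → median here
  km 10 (C, w=30) → cum 120
  km 15 (D, w=11) → cum 131
  km 19 (E, w=40) → cum 171
Optimal location: km 6.

x = 6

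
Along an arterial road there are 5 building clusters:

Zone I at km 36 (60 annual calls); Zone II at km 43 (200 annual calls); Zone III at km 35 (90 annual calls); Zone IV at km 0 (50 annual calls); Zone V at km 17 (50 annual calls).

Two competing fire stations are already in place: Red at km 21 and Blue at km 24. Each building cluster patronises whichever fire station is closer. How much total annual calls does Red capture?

The indifferent point is the midpoint (21+24)/2 = 22.5; building clusters left of it (closer to Red at 21) go to Red, those right go to Blue.
  Zone IV at 0 (w=50) → Red
  Zone V at 17 (w=50) → Red
  Zone III at 35 (w=90) → Blue
  Zone I at 36 (w=60) → Blue
  Zone II at 43 (w=200) → Blue
Red captures 100; Blue captures 350.

100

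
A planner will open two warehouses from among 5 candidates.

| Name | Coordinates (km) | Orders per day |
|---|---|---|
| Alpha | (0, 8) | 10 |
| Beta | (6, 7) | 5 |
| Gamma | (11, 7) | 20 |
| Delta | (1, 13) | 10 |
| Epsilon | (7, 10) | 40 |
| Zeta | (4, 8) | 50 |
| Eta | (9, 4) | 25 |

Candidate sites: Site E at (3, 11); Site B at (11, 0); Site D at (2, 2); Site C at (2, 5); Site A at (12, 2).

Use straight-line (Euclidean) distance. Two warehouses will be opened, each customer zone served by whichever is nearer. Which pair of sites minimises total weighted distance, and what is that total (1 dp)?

Evaluate every pair (each demand assigned to the nearer of the two):
  {Site E, Site A}: total = 610.9
  {Site E, Site B}: total = 670.6
  {Site E, Site C}: total = 765.4
  {Site E, Site D}: total = 779.6
  {Site C, Site A}: total = 794.3
  {Site B, Site C}: total = 854.0
  {Site D, Site C}: total = 963.3
  {Site D, Site A}: total = 1091.4
  {Site B, Site D}: total = 1151.1
  {Site B, Site A}: total = 1398.3
Best pair: {Site E, Site A} with total 610.9.

{Site E, Site A}, total 610.9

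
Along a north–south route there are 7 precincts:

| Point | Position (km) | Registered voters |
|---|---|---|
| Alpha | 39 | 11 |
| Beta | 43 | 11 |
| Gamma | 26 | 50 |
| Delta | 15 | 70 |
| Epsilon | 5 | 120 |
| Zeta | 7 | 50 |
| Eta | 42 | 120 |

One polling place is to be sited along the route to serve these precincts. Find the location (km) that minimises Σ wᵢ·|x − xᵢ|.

x = 15

For a sum of weighted absolute distances on a line, the optimum is the weighted median (not the mean). Total weight W = 432; half-weight = 216.
Sort by position and accumulate weight:
  km 5 (Epsilon, w=120) → cum 120
  km 7 (Zeta, w=50) → cum 170
  km 15 (Delta, w=70) → cum 240  ≥ 216 → median here
  km 26 (Gamma, w=50) → cum 290
  km 39 (Alpha, w=11) → cum 301
  km 42 (Eta, w=120) → cum 421
  km 43 (Beta, w=11) → cum 432
Optimal location: km 15.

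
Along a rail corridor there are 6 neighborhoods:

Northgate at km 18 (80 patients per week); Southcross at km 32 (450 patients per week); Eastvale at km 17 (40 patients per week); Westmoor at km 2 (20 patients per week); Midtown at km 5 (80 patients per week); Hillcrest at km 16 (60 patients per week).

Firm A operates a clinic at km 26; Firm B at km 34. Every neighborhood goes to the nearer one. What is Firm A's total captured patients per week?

The indifferent point is the midpoint (26+34)/2 = 30; neighborhoods left of it (closer to Firm A at 26) go to Firm A, those right go to Firm B.
  Westmoor at 2 (w=20) → Firm A
  Midtown at 5 (w=80) → Firm A
  Hillcrest at 16 (w=60) → Firm A
  Eastvale at 17 (w=40) → Firm A
  Northgate at 18 (w=80) → Firm A
  Southcross at 32 (w=450) → Firm B
Firm A captures 280; Firm B captures 450.

280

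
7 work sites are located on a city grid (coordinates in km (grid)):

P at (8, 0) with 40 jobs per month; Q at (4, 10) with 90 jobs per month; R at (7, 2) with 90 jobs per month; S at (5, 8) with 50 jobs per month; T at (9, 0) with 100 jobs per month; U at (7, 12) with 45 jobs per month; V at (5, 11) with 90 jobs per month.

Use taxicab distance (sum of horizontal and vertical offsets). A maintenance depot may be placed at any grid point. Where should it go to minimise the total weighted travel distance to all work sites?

Manhattan distance separates: Σwᵢ(|x−xᵢ|+|y−yᵢ|) = Σwᵢ|x−xᵢ| + Σwᵢ|y−yᵢ|, so x and y are optimised independently as 1-D weighted medians.
Total weight W = 505; half = 252.5.
x-coordinate, sorted with cumulative weight:
  x=4 (Q, w=90) cum 90
  x=5 (S, w=50) cum 140
  x=5 (V, w=90) cum 230
  x=7 (R, w=90) cum 320  ← median
  x=7 (U, w=45) cum 365
  x=8 (P, w=40) cum 405
  x=9 (T, w=100) cum 505
⇒ x* = 7
y-coordinate, sorted with cumulative weight:
  y=0 (P, w=40) cum 40
  y=0 (T, w=100) cum 140
  y=2 (R, w=90) cum 230
  y=8 (S, w=50) cum 280  ← median
  y=10 (Q, w=90) cum 370
  y=11 (V, w=90) cum 460
  y=12 (U, w=45) cum 505
⇒ y* = 8

(7, 8)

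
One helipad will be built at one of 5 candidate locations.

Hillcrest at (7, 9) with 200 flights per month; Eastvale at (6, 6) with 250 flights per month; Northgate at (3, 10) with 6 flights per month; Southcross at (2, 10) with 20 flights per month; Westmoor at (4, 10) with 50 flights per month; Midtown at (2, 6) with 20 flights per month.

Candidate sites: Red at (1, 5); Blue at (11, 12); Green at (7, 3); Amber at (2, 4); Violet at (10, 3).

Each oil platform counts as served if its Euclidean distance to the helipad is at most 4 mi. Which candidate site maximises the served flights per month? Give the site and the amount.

Green, covering 250

Coverage radius r = 4 mi; a point is covered iff (Δx)²+(Δy)² ≤ 4² = 16.
  Red (1, 5): covers {Midtown} → 20
  Blue (11, 12): covers {none} → 0
  Green (7, 3): covers {Eastvale} → 250
  Amber (2, 4): covers {Midtown} → 20
  Violet (10, 3): covers {none} → 0
Maximum coverage at Green: 250 flights per month.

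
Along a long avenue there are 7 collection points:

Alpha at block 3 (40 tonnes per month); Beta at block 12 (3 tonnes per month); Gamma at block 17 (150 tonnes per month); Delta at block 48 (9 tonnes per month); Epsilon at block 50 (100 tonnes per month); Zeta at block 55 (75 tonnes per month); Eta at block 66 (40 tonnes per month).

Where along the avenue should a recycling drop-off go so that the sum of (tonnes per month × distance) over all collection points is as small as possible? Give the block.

x = 50

For a sum of weighted absolute distances on a line, the optimum is the weighted median (not the mean). Total weight W = 417; half-weight = 208.5.
Sort by position and accumulate weight:
  block 3 (Alpha, w=40) → cum 40
  block 12 (Beta, w=3) → cum 43
  block 17 (Gamma, w=150) → cum 193
  block 48 (Delta, w=9) → cum 202
  block 50 (Epsilon, w=100) → cum 302  ≥ 208.5 → median here
  block 55 (Zeta, w=75) → cum 377
  block 66 (Eta, w=40) → cum 417
Optimal location: block 50.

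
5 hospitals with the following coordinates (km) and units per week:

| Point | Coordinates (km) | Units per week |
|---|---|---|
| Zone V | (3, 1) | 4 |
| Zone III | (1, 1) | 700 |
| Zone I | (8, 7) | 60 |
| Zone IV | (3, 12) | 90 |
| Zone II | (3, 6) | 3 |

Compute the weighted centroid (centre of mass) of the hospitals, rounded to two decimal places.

The minimiser of Σwᵢ‖p−pᵢ‖² is the weighted centroid p* = (Σwᵢpᵢ)/(Σwᵢ).
Σwᵢ = 857.
Σwᵢxᵢ = 4·3 + 700·1 + 60·8 + 90·3 + 3·3 = 1471.
Σwᵢyᵢ = 4·1 + 700·1 + 60·7 + 90·12 + 3·6 = 2222.
x* = 1471/857 = 1.72, y* = 2222/857 = 2.59.

(1.72, 2.59)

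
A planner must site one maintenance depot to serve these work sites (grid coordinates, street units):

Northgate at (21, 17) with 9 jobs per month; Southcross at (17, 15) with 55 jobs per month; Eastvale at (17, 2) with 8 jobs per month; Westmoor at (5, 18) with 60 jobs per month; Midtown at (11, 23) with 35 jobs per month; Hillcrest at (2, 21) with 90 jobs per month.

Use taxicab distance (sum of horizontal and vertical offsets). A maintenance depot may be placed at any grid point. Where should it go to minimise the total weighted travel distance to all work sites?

(5, 18)

Manhattan distance separates: Σwᵢ(|x−xᵢ|+|y−yᵢ|) = Σwᵢ|x−xᵢ| + Σwᵢ|y−yᵢ|, so x and y are optimised independently as 1-D weighted medians.
Total weight W = 257; half = 128.5.
x-coordinate, sorted with cumulative weight:
  x=2 (Hillcrest, w=90) cum 90
  x=5 (Westmoor, w=60) cum 150  ← median
  x=11 (Midtown, w=35) cum 185
  x=17 (Southcross, w=55) cum 240
  x=17 (Eastvale, w=8) cum 248
  x=21 (Northgate, w=9) cum 257
⇒ x* = 5
y-coordinate, sorted with cumulative weight:
  y=2 (Eastvale, w=8) cum 8
  y=15 (Southcross, w=55) cum 63
  y=17 (Northgate, w=9) cum 72
  y=18 (Westmoor, w=60) cum 132  ← median
  y=21 (Hillcrest, w=90) cum 222
  y=23 (Midtown, w=35) cum 257
⇒ y* = 18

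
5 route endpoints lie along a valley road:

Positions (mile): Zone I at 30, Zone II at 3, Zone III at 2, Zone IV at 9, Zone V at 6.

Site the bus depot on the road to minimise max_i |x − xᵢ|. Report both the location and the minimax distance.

The 1-center on a line is the midpoint of the two extreme points: leftmost at 2, rightmost at 30.
Optimal location = (2 + 30)/2 = 16; maximum distance = (30 − 2)/2 = 14.

location 16, max distance 14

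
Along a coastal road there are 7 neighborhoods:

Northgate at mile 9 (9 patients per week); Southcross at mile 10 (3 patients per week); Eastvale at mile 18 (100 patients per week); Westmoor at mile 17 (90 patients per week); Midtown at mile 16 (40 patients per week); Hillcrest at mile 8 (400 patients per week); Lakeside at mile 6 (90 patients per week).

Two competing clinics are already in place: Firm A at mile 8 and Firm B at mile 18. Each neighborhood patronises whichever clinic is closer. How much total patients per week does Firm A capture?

502

The indifferent point is the midpoint (8+18)/2 = 13; neighborhoods left of it (closer to Firm A at 8) go to Firm A, those right go to Firm B.
  Lakeside at 6 (w=90) → Firm A
  Hillcrest at 8 (w=400) → Firm A
  Northgate at 9 (w=9) → Firm A
  Southcross at 10 (w=3) → Firm A
  Midtown at 16 (w=40) → Firm B
  Westmoor at 17 (w=90) → Firm B
  Eastvale at 18 (w=100) → Firm B
Firm A captures 502; Firm B captures 230.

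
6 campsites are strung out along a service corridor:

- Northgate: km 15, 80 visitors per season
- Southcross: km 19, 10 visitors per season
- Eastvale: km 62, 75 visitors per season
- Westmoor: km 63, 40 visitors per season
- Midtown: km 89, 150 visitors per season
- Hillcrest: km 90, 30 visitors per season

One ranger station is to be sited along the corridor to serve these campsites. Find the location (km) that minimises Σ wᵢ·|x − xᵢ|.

x = 63

For a sum of weighted absolute distances on a line, the optimum is the weighted median (not the mean). Total weight W = 385; half-weight = 192.5.
Sort by position and accumulate weight:
  km 15 (Northgate, w=80) → cum 80
  km 19 (Southcross, w=10) → cum 90
  km 62 (Eastvale, w=75) → cum 165
  km 63 (Westmoor, w=40) → cum 205  ≥ 192.5 → median here
  km 89 (Midtown, w=150) → cum 355
  km 90 (Hillcrest, w=30) → cum 385
Optimal location: km 63.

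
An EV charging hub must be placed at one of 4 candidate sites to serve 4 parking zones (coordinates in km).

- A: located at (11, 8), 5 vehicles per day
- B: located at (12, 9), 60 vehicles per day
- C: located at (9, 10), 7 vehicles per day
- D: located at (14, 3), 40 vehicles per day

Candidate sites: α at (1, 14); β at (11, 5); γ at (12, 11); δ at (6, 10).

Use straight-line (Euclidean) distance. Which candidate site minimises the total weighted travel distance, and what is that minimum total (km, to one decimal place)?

Total weighted distance at each candidate:
  α (1, 14): total = 1527.1
  β (11, 5): total = 444.3
  γ (12, 11): total = 487.8
  δ (6, 10): total = 838.1
Minimum is at β with total 444.3 km.

β, total 444.3 km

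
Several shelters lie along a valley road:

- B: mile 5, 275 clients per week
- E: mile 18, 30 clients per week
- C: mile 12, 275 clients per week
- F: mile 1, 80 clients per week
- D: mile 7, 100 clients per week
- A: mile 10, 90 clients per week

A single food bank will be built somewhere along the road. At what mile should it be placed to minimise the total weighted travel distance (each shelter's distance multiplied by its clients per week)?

For a sum of weighted absolute distances on a line, the optimum is the weighted median (not the mean). Total weight W = 850; half-weight = 425.
Sort by position and accumulate weight:
  mile 1 (F, w=80) → cum 80
  mile 5 (B, w=275) → cum 355
  mile 7 (D, w=100) → cum 455  ≥ 425 → median here
  mile 10 (A, w=90) → cum 545
  mile 12 (C, w=275) → cum 820
  mile 18 (E, w=30) → cum 850
Optimal location: mile 7.

x = 7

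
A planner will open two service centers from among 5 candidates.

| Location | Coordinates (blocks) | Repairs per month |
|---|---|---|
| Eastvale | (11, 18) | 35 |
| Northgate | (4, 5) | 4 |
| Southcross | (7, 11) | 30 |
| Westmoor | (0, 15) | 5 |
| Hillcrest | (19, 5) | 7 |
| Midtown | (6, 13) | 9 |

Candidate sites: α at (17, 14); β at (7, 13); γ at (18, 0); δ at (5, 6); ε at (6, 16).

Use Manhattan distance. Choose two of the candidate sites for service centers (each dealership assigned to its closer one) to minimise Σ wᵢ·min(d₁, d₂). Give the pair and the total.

Evaluate every pair (each demand assigned to the nearer of the two):
  {β, γ}: total = 515
  {β, ε}: total = 533
  {β, δ}: total = 542
  {α, β}: total = 550
  {γ, ε}: total = 581
  {δ, ε}: total = 600
  {α, ε}: total = 616
  {α, δ}: total = 787
  {γ, δ}: total = 1032
  {α, γ}: total = 1056
Best pair: {β, γ} with total 515.

{β, γ}, total 515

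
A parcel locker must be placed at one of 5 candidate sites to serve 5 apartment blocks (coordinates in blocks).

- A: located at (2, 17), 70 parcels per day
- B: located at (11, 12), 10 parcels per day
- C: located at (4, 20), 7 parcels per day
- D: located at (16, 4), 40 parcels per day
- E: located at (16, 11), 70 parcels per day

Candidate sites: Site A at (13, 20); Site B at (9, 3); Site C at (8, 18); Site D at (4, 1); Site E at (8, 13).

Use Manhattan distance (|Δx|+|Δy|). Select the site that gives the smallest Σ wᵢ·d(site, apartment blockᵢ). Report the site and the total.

Site E, total 2197 blocks

Total weighted distance at each candidate:
  Site A (13, 20): total = 2743
  Site B (9, 3): total = 3104
  Site C (8, 18): total = 2552
  Site D (4, 1): total = 3713
  Site E (8, 13): total = 2197
Minimum is at Site E with total 2197 blocks.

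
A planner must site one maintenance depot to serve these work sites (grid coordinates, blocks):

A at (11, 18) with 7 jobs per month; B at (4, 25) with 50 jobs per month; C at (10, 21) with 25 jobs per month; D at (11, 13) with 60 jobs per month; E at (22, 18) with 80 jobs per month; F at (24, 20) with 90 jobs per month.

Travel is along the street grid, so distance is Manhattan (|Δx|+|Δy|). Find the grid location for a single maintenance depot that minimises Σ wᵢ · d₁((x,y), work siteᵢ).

(22, 20)

Manhattan distance separates: Σwᵢ(|x−xᵢ|+|y−yᵢ|) = Σwᵢ|x−xᵢ| + Σwᵢ|y−yᵢ|, so x and y are optimised independently as 1-D weighted medians.
Total weight W = 312; half = 156.
x-coordinate, sorted with cumulative weight:
  x=4 (B, w=50) cum 50
  x=10 (C, w=25) cum 75
  x=11 (A, w=7) cum 82
  x=11 (D, w=60) cum 142
  x=22 (E, w=80) cum 222  ← median
  x=24 (F, w=90) cum 312
⇒ x* = 22
y-coordinate, sorted with cumulative weight:
  y=13 (D, w=60) cum 60
  y=18 (A, w=7) cum 67
  y=18 (E, w=80) cum 147
  y=20 (F, w=90) cum 237  ← median
  y=21 (C, w=25) cum 262
  y=25 (B, w=50) cum 312
⇒ y* = 20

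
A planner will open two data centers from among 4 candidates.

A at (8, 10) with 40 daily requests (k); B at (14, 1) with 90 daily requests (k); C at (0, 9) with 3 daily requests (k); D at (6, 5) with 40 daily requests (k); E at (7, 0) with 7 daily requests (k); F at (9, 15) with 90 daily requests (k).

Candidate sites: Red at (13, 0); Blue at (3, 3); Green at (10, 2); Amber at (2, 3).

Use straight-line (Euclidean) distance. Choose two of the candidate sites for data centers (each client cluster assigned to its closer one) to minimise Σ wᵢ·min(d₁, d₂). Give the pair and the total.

Evaluate every pair (each demand assigned to the nearer of the two):
  {Red, Blue}: total = 1878.2
  {Red, Green}: total = 1892.4
  {Red, Amber}: total = 1985.1
  {Blue, Green}: total = 2064.0
  {Green, Amber}: total = 2097.5
  {Blue, Amber}: total = 2756.0
Best pair: {Red, Blue} with total 1878.2.

{Red, Blue}, total 1878.2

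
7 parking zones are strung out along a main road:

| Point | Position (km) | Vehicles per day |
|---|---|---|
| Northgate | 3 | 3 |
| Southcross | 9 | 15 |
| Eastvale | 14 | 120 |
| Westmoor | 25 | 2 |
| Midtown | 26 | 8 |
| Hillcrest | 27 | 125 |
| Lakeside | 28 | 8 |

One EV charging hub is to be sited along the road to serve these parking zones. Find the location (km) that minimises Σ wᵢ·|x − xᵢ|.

x = 26

For a sum of weighted absolute distances on a line, the optimum is the weighted median (not the mean). Total weight W = 281; half-weight = 140.5.
Sort by position and accumulate weight:
  km 3 (Northgate, w=3) → cum 3
  km 9 (Southcross, w=15) → cum 18
  km 14 (Eastvale, w=120) → cum 138
  km 25 (Westmoor, w=2) → cum 140
  km 26 (Midtown, w=8) → cum 148  ≥ 140.5 → median here
  km 27 (Hillcrest, w=125) → cum 273
  km 28 (Lakeside, w=8) → cum 281
Optimal location: km 26.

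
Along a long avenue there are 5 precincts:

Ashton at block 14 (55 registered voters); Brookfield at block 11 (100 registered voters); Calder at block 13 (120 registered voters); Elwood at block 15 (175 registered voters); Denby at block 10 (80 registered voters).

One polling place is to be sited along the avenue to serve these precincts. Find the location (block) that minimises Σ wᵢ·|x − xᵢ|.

For a sum of weighted absolute distances on a line, the optimum is the weighted median (not the mean). Total weight W = 530; half-weight = 265.
Sort by position and accumulate weight:
  block 10 (Denby, w=80) → cum 80
  block 11 (Brookfield, w=100) → cum 180
  block 13 (Calder, w=120) → cum 300  ≥ 265 → median here
  block 14 (Ashton, w=55) → cum 355
  block 15 (Elwood, w=175) → cum 530
Optimal location: block 13.

x = 13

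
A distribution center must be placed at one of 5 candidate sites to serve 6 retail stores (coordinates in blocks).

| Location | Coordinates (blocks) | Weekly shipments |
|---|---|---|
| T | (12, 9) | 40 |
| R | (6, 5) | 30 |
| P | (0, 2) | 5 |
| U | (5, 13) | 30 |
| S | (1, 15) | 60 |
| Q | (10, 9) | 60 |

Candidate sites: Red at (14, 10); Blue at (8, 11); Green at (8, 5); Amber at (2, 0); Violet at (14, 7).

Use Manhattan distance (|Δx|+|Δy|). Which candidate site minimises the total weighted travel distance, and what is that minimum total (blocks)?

Total weighted distance at each candidate:
  Red (14, 10): total = 2360
  Blue (8, 11): total = 1615
  Green (8, 5): total = 2145
  Amber (2, 0): total = 3510
  Violet (14, 7): total = 2625
Minimum is at Blue with total 1615 blocks.

Blue, total 1615 blocks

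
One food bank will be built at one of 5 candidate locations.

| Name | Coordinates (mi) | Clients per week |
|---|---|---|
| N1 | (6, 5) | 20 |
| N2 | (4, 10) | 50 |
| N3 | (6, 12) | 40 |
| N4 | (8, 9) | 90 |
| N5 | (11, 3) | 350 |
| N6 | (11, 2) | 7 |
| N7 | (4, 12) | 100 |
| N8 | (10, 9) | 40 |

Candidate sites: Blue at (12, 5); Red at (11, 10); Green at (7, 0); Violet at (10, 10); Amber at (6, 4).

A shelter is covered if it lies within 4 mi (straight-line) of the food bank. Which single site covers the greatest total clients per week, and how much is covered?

Coverage radius r = 4 mi; a point is covered iff (Δx)²+(Δy)² ≤ 4² = 16.
  Blue (12, 5): covers {N5, N6} → 357
  Red (11, 10): covers {N4, N8} → 130
  Green (7, 0): covers {none} → 0
  Violet (10, 10): covers {N4, N8} → 130
  Amber (6, 4): covers {N1} → 20
Maximum coverage at Blue: 357 clients per week.

Blue, covering 357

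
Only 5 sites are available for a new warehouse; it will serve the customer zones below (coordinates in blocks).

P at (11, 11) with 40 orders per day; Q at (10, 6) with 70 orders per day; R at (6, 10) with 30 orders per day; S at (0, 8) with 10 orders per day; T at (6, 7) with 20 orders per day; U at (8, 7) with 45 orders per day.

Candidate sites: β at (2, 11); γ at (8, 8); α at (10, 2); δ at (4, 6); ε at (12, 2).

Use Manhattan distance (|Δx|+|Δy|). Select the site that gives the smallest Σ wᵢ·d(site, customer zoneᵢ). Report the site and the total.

γ, total 825 blocks

Total weighted distance at each candidate:
  β (2, 11): total = 2080
  γ (8, 8): total = 825
  α (10, 2): total = 1695
  δ (4, 6): total = 1425
  ε (12, 2): total = 2045
Minimum is at γ with total 825 blocks.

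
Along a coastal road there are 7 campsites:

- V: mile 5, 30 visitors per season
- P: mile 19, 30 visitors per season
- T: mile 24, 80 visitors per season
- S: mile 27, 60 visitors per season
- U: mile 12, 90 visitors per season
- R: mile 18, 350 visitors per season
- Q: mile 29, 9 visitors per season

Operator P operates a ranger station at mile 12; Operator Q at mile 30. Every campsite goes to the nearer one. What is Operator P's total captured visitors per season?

The indifferent point is the midpoint (12+30)/2 = 21; campsites left of it (closer to Operator P at 12) go to Operator P, those right go to Operator Q.
  V at 5 (w=30) → Operator P
  U at 12 (w=90) → Operator P
  R at 18 (w=350) → Operator P
  P at 19 (w=30) → Operator P
  T at 24 (w=80) → Operator Q
  S at 27 (w=60) → Operator Q
  Q at 29 (w=9) → Operator Q
Operator P captures 500; Operator Q captures 149.

500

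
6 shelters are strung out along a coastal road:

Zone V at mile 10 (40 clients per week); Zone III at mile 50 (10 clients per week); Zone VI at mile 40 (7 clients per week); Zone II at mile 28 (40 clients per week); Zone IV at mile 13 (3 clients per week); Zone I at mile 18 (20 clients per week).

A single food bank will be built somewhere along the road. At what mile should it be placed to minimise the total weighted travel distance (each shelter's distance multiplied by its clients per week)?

For a sum of weighted absolute distances on a line, the optimum is the weighted median (not the mean). Total weight W = 120; half-weight = 60.
Sort by position and accumulate weight:
  mile 10 (Zone V, w=40) → cum 40
  mile 13 (Zone IV, w=3) → cum 43
  mile 18 (Zone I, w=20) → cum 63  ≥ 60 → median here
  mile 28 (Zone II, w=40) → cum 103
  mile 40 (Zone VI, w=7) → cum 110
  mile 50 (Zone III, w=10) → cum 120
Optimal location: mile 18.

x = 18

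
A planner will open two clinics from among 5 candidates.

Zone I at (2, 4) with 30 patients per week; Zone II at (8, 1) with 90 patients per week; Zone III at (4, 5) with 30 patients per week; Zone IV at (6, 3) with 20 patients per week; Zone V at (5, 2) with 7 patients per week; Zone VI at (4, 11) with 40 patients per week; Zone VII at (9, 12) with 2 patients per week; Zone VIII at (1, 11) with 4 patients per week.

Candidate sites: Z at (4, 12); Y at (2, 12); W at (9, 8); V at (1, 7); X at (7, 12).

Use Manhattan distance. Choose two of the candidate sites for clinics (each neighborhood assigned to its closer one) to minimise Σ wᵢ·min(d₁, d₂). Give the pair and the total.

{W, V}, total 1517

Evaluate every pair (each demand assigned to the nearer of the two):
  {W, V}: total = 1517
  {Z, W}: total = 1524
  {Y, W}: total = 1566
  {W, X}: total = 1712
  {Z, V}: total = 1749
  {V, X}: total = 1773
  {Y, V}: total = 1825
  {Z, X}: total = 1927
  {Y, X}: total = 2006
  {Z, Y}: total = 2155
Best pair: {W, V} with total 1517.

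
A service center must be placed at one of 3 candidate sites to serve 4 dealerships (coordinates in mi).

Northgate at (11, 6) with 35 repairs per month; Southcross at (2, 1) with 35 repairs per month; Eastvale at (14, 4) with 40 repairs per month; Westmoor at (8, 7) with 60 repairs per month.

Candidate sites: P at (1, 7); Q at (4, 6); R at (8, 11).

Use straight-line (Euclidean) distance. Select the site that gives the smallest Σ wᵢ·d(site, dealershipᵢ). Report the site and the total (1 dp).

Q, total 1088.8 mi

Total weighted distance at each candidate:
  P (1, 7): total = 1518.3
  Q (4, 6): total = 1088.8
  R (8, 11): total = 1221.0
Minimum is at Q with total 1088.8 mi.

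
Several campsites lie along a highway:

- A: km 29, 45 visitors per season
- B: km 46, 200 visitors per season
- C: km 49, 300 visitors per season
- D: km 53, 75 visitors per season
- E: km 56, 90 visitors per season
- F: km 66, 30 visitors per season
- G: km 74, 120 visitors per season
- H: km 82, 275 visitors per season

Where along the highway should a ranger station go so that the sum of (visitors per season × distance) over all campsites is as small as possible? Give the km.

For a sum of weighted absolute distances on a line, the optimum is the weighted median (not the mean). Total weight W = 1135; half-weight = 567.5.
Sort by position and accumulate weight:
  km 29 (A, w=45) → cum 45
  km 46 (B, w=200) → cum 245
  km 49 (C, w=300) → cum 545
  km 53 (D, w=75) → cum 620  ≥ 567.5 → median here
  km 56 (E, w=90) → cum 710
  km 66 (F, w=30) → cum 740
  km 74 (G, w=120) → cum 860
  km 82 (H, w=275) → cum 1135
Optimal location: km 53.

x = 53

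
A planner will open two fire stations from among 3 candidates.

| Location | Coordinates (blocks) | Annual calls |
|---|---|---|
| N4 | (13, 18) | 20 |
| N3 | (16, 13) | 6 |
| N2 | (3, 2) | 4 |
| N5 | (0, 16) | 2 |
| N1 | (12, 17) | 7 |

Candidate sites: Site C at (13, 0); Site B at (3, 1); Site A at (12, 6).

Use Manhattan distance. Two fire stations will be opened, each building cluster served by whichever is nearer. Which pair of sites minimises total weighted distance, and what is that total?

Evaluate every pair (each demand assigned to the nearer of the two):
  {Site B, Site A}: total = 443
  {Site C, Site A}: total = 495
  {Site C, Site B}: total = 622
Best pair: {Site B, Site A} with total 443.

{Site B, Site A}, total 443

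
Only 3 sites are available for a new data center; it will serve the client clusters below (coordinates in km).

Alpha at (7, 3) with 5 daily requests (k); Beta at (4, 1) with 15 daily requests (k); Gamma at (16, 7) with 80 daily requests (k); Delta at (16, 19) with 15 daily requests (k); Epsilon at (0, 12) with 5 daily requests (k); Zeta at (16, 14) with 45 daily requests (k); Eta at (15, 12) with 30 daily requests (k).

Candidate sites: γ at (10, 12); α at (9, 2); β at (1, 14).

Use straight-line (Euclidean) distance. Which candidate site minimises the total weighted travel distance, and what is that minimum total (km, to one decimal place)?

γ, total 1483.1 km

Total weighted distance at each candidate:
  γ (10, 12): total = 1483.1
  α (9, 2): total = 2093.9
  β (1, 14): total = 2934.6
Minimum is at γ with total 1483.1 km.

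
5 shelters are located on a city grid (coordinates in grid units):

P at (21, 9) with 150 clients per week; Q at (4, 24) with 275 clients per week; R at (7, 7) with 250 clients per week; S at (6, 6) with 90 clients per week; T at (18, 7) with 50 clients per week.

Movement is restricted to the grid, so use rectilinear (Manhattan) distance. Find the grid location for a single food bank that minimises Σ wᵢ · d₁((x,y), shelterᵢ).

Manhattan distance separates: Σwᵢ(|x−xᵢ|+|y−yᵢ|) = Σwᵢ|x−xᵢ| + Σwᵢ|y−yᵢ|, so x and y are optimised independently as 1-D weighted medians.
Total weight W = 815; half = 407.5.
x-coordinate, sorted with cumulative weight:
  x=4 (Q, w=275) cum 275
  x=6 (S, w=90) cum 365
  x=7 (R, w=250) cum 615  ← median
  x=18 (T, w=50) cum 665
  x=21 (P, w=150) cum 815
⇒ x* = 7
y-coordinate, sorted with cumulative weight:
  y=6 (S, w=90) cum 90
  y=7 (R, w=250) cum 340
  y=7 (T, w=50) cum 390
  y=9 (P, w=150) cum 540  ← median
  y=24 (Q, w=275) cum 815
⇒ y* = 9

(7, 9)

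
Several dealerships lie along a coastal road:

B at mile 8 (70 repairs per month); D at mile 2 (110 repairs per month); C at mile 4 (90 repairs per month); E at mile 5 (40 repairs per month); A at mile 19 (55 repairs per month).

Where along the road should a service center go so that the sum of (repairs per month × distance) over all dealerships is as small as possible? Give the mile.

For a sum of weighted absolute distances on a line, the optimum is the weighted median (not the mean). Total weight W = 365; half-weight = 182.5.
Sort by position and accumulate weight:
  mile 2 (D, w=110) → cum 110
  mile 4 (C, w=90) → cum 200  ≥ 182.5 → median here
  mile 5 (E, w=40) → cum 240
  mile 8 (B, w=70) → cum 310
  mile 19 (A, w=55) → cum 365
Optimal location: mile 4.

x = 4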